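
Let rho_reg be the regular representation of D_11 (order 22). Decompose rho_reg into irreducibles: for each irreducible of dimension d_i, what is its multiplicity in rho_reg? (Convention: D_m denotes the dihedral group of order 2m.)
Each irreducible V_i of dimension d_i appears with multiplicity d_i, i.e. rho_reg = (direct sum over all irreducibles V_i) d_i V_i. The irreducible dimensions for D_11 are 1, 1, 2, 2, 2, 2, 2: 2 irreducibles of dimension 1, each with multiplicity 1; 5 irreducibles of dimension 2, each with multiplicity 2. Total dimension 2*1*1 + 5*2*2 = 22 = |G|.

Why: General theorem: in the regular representation of a finite group G, each irreducible appears with multiplicity equal to its dimension. Check: dim(rho_reg) = sum d_i^2 = 1 + 1 + 4 + 4 + 4 + 4 + 4 = 22 = |G|.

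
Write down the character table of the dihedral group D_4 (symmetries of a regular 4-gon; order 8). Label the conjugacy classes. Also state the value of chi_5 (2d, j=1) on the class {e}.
Conjugacy classes: {e} of size 1, {r^2} of size 1, {r^1, r^3} of size 2, {s, sr^2, ...} of size 2, {sr, sr^3, ...} of size 2.
Character table:
  irrep \ class              {e} (size 1)  {r^2} (size 1)  {r^1, r^3} (size 2)  {s, sr^2, ...} (size 2)  {sr, sr^3, ...} (size 2)
  chi_1 (triv)               1             1               1                    1                        1                       
  chi_2 (sign: r->1, s->-1)  1             1               1                    -1                       -1                      
  chi_3 (r->-1, s->1)        1             1               -1                   1                        -1                      
  chi_4 (r->-1, s->-1)       1             1               -1                   -1                       1                       
  chi_5 (2d, j=1)            2             -2              0                    0                        0                       

Spot check: chi_5 (2d, j=1) on {e} = 2.

Argument: D_4 has order 2*4 = 8 with 5 conjugacy classes, hence 5 irreducibles. Sum of squared dims 1 + 1 + 1 + 1 + 4 = 8 = |G|. Linear characters come from the abelianisation; the 2-dimensional irreps have character r^k -> 2*cos(2*pi*j*k/4), reflections -> 0.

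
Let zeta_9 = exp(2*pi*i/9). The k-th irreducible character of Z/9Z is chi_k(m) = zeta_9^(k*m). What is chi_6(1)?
chi_6(1) = zeta_9^6 = exp(-2*I*pi/3)

Why: chi_6(1) = zeta_9^(6*1) = zeta_9^6. Since zeta_9^9 = 1, this equals zeta_9^6 = exp(2*pi*i*6/9) = exp(-2*I*pi/3).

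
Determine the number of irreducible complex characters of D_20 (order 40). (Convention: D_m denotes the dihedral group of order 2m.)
13

The number of irreducible complex representations of a finite group equals its number of conjugacy classes. D_20 has 13 conjugacy classes (n/2 + 3 for n even), so D_20 (order 40) has exactly 13 irreducible complex representations.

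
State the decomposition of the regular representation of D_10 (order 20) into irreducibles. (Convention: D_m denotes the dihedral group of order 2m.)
Each irreducible V_i of dimension d_i appears with multiplicity d_i, i.e. rho_reg = (direct sum over all irreducibles V_i) d_i V_i. The irreducible dimensions for D_10 are 1, 1, 1, 1, 2, 2, 2, 2: 4 irreducibles of dimension 1, each with multiplicity 1; 4 irreducibles of dimension 2, each with multiplicity 2. Total dimension 4*1*1 + 4*2*2 = 20 = |G|.

Argument: General theorem: in the regular representation of a finite group G, each irreducible appears with multiplicity equal to its dimension. Check: dim(rho_reg) = sum d_i^2 = 1 + 1 + 1 + 1 + 4 + 4 + 4 + 4 = 20 = |G|.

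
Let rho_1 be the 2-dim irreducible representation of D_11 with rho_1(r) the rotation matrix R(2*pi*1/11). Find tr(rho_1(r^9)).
chi_{rho_1}(r^9) = 2*cos(2*pi*1*9/11) = 2*cos(4*pi/11)

Justification: rho_1(r^9) is rotation by angle 2*pi*1*9/11, whose trace is 2*cos(2*pi*1*9/11) = 2*cos(4*pi/11).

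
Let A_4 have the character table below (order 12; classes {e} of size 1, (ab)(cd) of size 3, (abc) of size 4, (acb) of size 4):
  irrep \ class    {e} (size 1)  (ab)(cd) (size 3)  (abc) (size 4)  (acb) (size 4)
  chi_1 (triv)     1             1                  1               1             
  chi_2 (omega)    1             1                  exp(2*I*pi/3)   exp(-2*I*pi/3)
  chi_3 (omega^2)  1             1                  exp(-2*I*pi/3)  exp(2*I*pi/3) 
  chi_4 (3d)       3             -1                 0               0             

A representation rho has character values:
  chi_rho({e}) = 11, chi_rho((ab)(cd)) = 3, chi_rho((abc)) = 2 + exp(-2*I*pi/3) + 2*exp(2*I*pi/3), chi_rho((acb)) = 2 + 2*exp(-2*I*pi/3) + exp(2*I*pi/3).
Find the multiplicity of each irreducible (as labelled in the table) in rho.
Multiplicities: chi_1: 2, chi_2: 2, chi_3: 1, chi_4: 2.

Solution. Use <chi_rho, chi> = (1/|G|) sum_C |C| * chi_rho(C) * conj(chi(C)) with |G| = 12 for each irreducible chi in the table:
  <chi_rho, chi_1> = (1/12)[1*(11)*conj(1) + 3*(3)*conj(1) + 4*(2 + exp(-2*I*pi/3) + 2*exp(2*I*pi/3))*conj(1) + 4*(2 + 2*exp(-2*I*pi/3) + exp(2*I*pi/3))*conj(1)]
      = (1/12)[(11) + (9) + (8 + 4*exp(-2*I*pi/3) + 8*exp(2*I*pi/3)) + (8 + 8*exp(-2*I*pi/3) + 4*exp(2*I*pi/3))] = 24/12 = 2
  <chi_rho, chi_2> = (1/12)[1*(11)*conj(1) + 3*(3)*conj(1) + 4*(2 + exp(-2*I*pi/3) + 2*exp(2*I*pi/3))*conj(exp(2*I*pi/3)) + 4*(2 + 2*exp(-2*I*pi/3) + exp(2*I*pi/3))*conj(exp(-2*I*pi/3))]
      = (1/12)[(11) + (9) + (8 + 8*exp(-2*I*pi/3) + 4*exp(2*I*pi/3)) + (8 + 4*exp(-2*I*pi/3) + 8*exp(2*I*pi/3))] = 24/12 = 2
  <chi_rho, chi_3> = (1/12)[1*(11)*conj(1) + 3*(3)*conj(1) + 4*(2 + exp(-2*I*pi/3) + 2*exp(2*I*pi/3))*conj(exp(-2*I*pi/3)) + 4*(2 + 2*exp(-2*I*pi/3) + exp(2*I*pi/3))*conj(exp(2*I*pi/3))]
      = (1/12)[(11) + (9) + (-4) + (-4)] = 12/12 = 1
  <chi_rho, chi_4> = (1/12)[1*(11)*conj(3) + 3*(3)*conj(-1) + 4*(2 + exp(-2*I*pi/3) + 2*exp(2*I*pi/3))*conj(0) + 4*(2 + 2*exp(-2*I*pi/3) + exp(2*I*pi/3))*conj(0)]
      = (1/12)[(33) + (-9) + (0) + (0)] = 24/12 = 2
(Exp terms are combined using exp(i*s)*conj(exp(i*t)) = exp(i*(s-t)), and sums of them are collapsed using the identity that for every m > 1 the m distinct m-th roots of unity sum to 0, e.g. 1 + exp(2*I*pi/3) + exp(-2*I*pi/3) = 0.)
Dimension check: dim(rho) = sum (mult * dim) = 2*1 + 2*1 + 1*1 + 2*3 = 11 = chi_rho(e) = 11.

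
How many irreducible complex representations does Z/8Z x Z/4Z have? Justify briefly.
32

Explanation: The number of irreducible complex representations of a finite group equals its number of conjugacy classes. Z/8Z x Z/4Z is abelian of order 32, so every element is its own conjugacy class: 32 classes, so Z/8Z x Z/4Z (order 32) has exactly 32 irreducible complex representations.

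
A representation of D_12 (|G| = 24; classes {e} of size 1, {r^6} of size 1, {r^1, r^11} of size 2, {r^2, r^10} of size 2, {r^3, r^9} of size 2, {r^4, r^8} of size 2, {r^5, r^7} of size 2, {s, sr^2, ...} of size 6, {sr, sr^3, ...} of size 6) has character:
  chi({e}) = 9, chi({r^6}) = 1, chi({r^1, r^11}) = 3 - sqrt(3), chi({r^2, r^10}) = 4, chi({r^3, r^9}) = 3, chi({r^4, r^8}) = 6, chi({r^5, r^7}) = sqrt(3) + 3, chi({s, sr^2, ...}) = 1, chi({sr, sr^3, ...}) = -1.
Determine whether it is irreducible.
Not irreducible (reducible): <chi, chi> = 11 > 1.

Why: <chi, chi> = (1/|G|) sum_C |C| * |chi(C)|^2 = (1/24)[1*|9|^2 + 1*|1|^2 + 2*|3 - sqrt(3)|^2 + 2*|4|^2 + 2*|3|^2 + 2*|6|^2 + 2*|sqrt(3) + 3|^2 + 6*|1|^2 + 6*|-1|^2]
  = (1/24)[(81) + (1) + (24 - 12*sqrt(3)) + (32) + (18) + (72) + (12*sqrt(3) + 24) + (6) + (6)] = 264/24 = 11.
A character is irreducible iff <chi, chi> = 1, so this representation is reducible.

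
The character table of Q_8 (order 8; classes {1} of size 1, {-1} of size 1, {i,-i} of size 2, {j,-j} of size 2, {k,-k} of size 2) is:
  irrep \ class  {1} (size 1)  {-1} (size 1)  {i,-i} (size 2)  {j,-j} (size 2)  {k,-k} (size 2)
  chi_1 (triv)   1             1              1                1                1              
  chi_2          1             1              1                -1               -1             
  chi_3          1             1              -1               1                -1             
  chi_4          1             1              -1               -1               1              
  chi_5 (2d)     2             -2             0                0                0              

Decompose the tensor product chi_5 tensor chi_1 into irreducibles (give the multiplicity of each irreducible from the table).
chi_5 tensor chi_1 = chi_5 (all other irreducibles have multiplicity 0).

Justification: The character of a tensor product is the pointwise product (chi_5 * chi_1)(C) = chi_5(C) * chi_1(C):
  {1}: (2)*(1), {-1}: (-2)*(1), {i,-i}: (0)*(1), {j,-j}: (0)*(1), {k,-k}: (0)*(1)
so (chi_5 * chi_1) takes values
  {1} -> 2, {-1} -> -2, {i,-i} -> 0, {j,-j} -> 0, {k,-k} -> 0.
Now take the inner product of this character with each irreducible chi from the table, <chi_5*chi_1, chi> = (1/8) sum_C |C| (chi_5*chi_1)(C) conj(chi(C)):
  <chi_5*chi_1, chi_1> = (1/8)[1*(2)*conj(1) + 1*(-2)*conj(1) + 2*(0)*conj(1) + 2*(0)*conj(1) + 2*(0)*conj(1)]
      = (1/8)[(2) + (-2) + (0) + (0) + (0)] = 0/8 = 0
  <chi_5*chi_1, chi_2> = (1/8)[1*(2)*conj(1) + 1*(-2)*conj(1) + 2*(0)*conj(1) + 2*(0)*conj(-1) + 2*(0)*conj(-1)]
      = (1/8)[(2) + (-2) + (0) + (0) + (0)] = 0/8 = 0
  <chi_5*chi_1, chi_3> = (1/8)[1*(2)*conj(1) + 1*(-2)*conj(1) + 2*(0)*conj(-1) + 2*(0)*conj(1) + 2*(0)*conj(-1)]
      = (1/8)[(2) + (-2) + (0) + (0) + (0)] = 0/8 = 0
  <chi_5*chi_1, chi_4> = (1/8)[1*(2)*conj(1) + 1*(-2)*conj(1) + 2*(0)*conj(-1) + 2*(0)*conj(-1) + 2*(0)*conj(1)]
      = (1/8)[(2) + (-2) + (0) + (0) + (0)] = 0/8 = 0
  <chi_5*chi_1, chi_5> = (1/8)[1*(2)*conj(2) + 1*(-2)*conj(-2) + 2*(0)*conj(0) + 2*(0)*conj(0) + 2*(0)*conj(0)]
      = (1/8)[(4) + (4) + (0) + (0) + (0)] = 8/8 = 1
Hence the multiplicities are chi_5: 1. Dimension check: dim(chi_5)*dim(chi_1) = 2*1 = 2 and sum (mult * dim) = 1*2 = 2.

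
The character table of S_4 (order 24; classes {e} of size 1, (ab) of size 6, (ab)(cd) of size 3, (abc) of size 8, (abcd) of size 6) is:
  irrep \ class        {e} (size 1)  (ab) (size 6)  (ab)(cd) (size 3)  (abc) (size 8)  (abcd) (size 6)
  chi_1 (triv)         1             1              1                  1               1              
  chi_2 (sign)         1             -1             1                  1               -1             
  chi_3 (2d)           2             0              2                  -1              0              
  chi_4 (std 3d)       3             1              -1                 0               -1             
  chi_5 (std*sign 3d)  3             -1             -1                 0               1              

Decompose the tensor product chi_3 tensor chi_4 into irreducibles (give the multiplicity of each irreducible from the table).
chi_3 tensor chi_4 = chi_4 + chi_5 (all other irreducibles have multiplicity 0).

Reasoning: The character of a tensor product is the pointwise product (chi_3 * chi_4)(C) = chi_3(C) * chi_4(C):
  {e}: (2)*(3), (ab): (0)*(1), (ab)(cd): (2)*(-1), (abc): (-1)*(0), (abcd): (0)*(-1)
so (chi_3 * chi_4) takes values
  {e} -> 6, (ab) -> 0, (ab)(cd) -> -2, (abc) -> 0, (abcd) -> 0.
Now take the inner product of this character with each irreducible chi from the table, <chi_3*chi_4, chi> = (1/24) sum_C |C| (chi_3*chi_4)(C) conj(chi(C)):
  <chi_3*chi_4, chi_1> = (1/24)[1*(6)*conj(1) + 6*(0)*conj(1) + 3*(-2)*conj(1) + 8*(0)*conj(1) + 6*(0)*conj(1)]
      = (1/24)[(6) + (0) + (-6) + (0) + (0)] = 0/24 = 0
  <chi_3*chi_4, chi_2> = (1/24)[1*(6)*conj(1) + 6*(0)*conj(-1) + 3*(-2)*conj(1) + 8*(0)*conj(1) + 6*(0)*conj(-1)]
      = (1/24)[(6) + (0) + (-6) + (0) + (0)] = 0/24 = 0
  <chi_3*chi_4, chi_3> = (1/24)[1*(6)*conj(2) + 6*(0)*conj(0) + 3*(-2)*conj(2) + 8*(0)*conj(-1) + 6*(0)*conj(0)]
      = (1/24)[(12) + (0) + (-12) + (0) + (0)] = 0/24 = 0
  <chi_3*chi_4, chi_4> = (1/24)[1*(6)*conj(3) + 6*(0)*conj(1) + 3*(-2)*conj(-1) + 8*(0)*conj(0) + 6*(0)*conj(-1)]
      = (1/24)[(18) + (0) + (6) + (0) + (0)] = 24/24 = 1
  <chi_3*chi_4, chi_5> = (1/24)[1*(6)*conj(3) + 6*(0)*conj(-1) + 3*(-2)*conj(-1) + 8*(0)*conj(0) + 6*(0)*conj(1)]
      = (1/24)[(18) + (0) + (6) + (0) + (0)] = 24/24 = 1
Hence the multiplicities are chi_4: 1, chi_5: 1. Dimension check: dim(chi_3)*dim(chi_4) = 2*3 = 6 and sum (mult * dim) = 1*3 + 1*3 = 6.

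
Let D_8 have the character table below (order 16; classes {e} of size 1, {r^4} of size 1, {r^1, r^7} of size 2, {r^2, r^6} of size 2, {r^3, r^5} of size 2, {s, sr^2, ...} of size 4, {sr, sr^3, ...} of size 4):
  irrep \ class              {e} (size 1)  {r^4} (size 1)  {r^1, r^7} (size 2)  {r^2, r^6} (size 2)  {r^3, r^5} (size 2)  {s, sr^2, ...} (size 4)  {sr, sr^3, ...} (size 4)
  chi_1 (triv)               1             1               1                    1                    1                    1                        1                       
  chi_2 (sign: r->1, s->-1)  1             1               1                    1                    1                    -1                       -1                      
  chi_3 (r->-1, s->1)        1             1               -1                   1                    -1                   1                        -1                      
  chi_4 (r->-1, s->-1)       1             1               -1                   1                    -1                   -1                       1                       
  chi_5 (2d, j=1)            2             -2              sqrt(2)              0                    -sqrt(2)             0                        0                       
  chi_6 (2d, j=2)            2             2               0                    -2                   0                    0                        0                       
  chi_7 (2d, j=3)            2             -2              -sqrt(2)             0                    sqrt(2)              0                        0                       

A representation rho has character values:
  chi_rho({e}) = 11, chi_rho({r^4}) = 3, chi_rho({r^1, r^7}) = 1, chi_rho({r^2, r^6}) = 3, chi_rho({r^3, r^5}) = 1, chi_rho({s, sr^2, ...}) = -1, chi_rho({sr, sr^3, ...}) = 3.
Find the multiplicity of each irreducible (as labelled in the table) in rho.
Multiplicities: chi_1: 2, chi_2: 1, chi_3: 0, chi_4: 2, chi_5: 1, chi_6: 1, chi_7: 1.

Solution. Use <chi_rho, chi> = (1/|G|) sum_C |C| * chi_rho(C) * conj(chi(C)) with |G| = 16 for each irreducible chi in the table:
  <chi_rho, chi_1> = (1/16)[1*(11)*conj(1) + 1*(3)*conj(1) + 2*(1)*conj(1) + 2*(3)*conj(1) + 2*(1)*conj(1) + 4*(-1)*conj(1) + 4*(3)*conj(1)]
      = (1/16)[(11) + (3) + (2) + (6) + (2) + (-4) + (12)] = 32/16 = 2
  <chi_rho, chi_2> = (1/16)[1*(11)*conj(1) + 1*(3)*conj(1) + 2*(1)*conj(1) + 2*(3)*conj(1) + 2*(1)*conj(1) + 4*(-1)*conj(-1) + 4*(3)*conj(-1)]
      = (1/16)[(11) + (3) + (2) + (6) + (2) + (4) + (-12)] = 16/16 = 1
  <chi_rho, chi_3> = (1/16)[1*(11)*conj(1) + 1*(3)*conj(1) + 2*(1)*conj(-1) + 2*(3)*conj(1) + 2*(1)*conj(-1) + 4*(-1)*conj(1) + 4*(3)*conj(-1)]
      = (1/16)[(11) + (3) + (-2) + (6) + (-2) + (-4) + (-12)] = 0/16 = 0
  <chi_rho, chi_4> = (1/16)[1*(11)*conj(1) + 1*(3)*conj(1) + 2*(1)*conj(-1) + 2*(3)*conj(1) + 2*(1)*conj(-1) + 4*(-1)*conj(-1) + 4*(3)*conj(1)]
      = (1/16)[(11) + (3) + (-2) + (6) + (-2) + (4) + (12)] = 32/16 = 2
  <chi_rho, chi_5> = (1/16)[1*(11)*conj(2) + 1*(3)*conj(-2) + 2*(1)*conj(sqrt(2)) + 2*(3)*conj(0) + 2*(1)*conj(-sqrt(2)) + 4*(-1)*conj(0) + 4*(3)*conj(0)]
      = (1/16)[(22) + (-6) + (2*sqrt(2)) + (0) + (-2*sqrt(2)) + (0) + (0)] = 16/16 = 1
  <chi_rho, chi_6> = (1/16)[1*(11)*conj(2) + 1*(3)*conj(2) + 2*(1)*conj(0) + 2*(3)*conj(-2) + 2*(1)*conj(0) + 4*(-1)*conj(0) + 4*(3)*conj(0)]
      = (1/16)[(22) + (6) + (0) + (-12) + (0) + (0) + (0)] = 16/16 = 1
  <chi_rho, chi_7> = (1/16)[1*(11)*conj(2) + 1*(3)*conj(-2) + 2*(1)*conj(-sqrt(2)) + 2*(3)*conj(0) + 2*(1)*conj(sqrt(2)) + 4*(-1)*conj(0) + 4*(3)*conj(0)]
      = (1/16)[(22) + (-6) + (-2*sqrt(2)) + (0) + (2*sqrt(2)) + (0) + (0)] = 16/16 = 1
Dimension check: dim(rho) = sum (mult * dim) = 2*1 + 1*1 + 0*1 + 2*1 + 1*2 + 1*2 + 1*2 = 11 = chi_rho(e) = 11.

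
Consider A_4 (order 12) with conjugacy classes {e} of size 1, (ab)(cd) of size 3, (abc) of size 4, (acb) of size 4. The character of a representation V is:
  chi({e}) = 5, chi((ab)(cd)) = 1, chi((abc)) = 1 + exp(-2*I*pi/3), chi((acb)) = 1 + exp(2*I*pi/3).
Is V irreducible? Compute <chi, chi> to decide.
Not irreducible (reducible): <chi, chi> = 3 > 1.

<chi, chi> = (1/|G|) sum_C |C| * |chi(C)|^2 = (1/12)[1*|5|^2 + 3*|1|^2 + 4*|1 + exp(-2*I*pi/3)|^2 + 4*|1 + exp(2*I*pi/3)|^2]
  = (1/12)[(25) + (3) + (4) + (4)] = 36/12 = 3.
(Exp terms are combined using exp(i*s)*conj(exp(i*t)) = exp(i*(s-t)), and sums of them are collapsed using the identity that for every m > 1 the m distinct m-th roots of unity sum to 0, e.g. 1 + exp(2*I*pi/3) + exp(-2*I*pi/3) = 0.)
A character is irreducible iff <chi, chi> = 1, so this representation is reducible.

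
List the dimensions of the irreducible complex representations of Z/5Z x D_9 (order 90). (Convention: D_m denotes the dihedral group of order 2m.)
Dimensions: 1, 1, 1, 1, 1, 1, 1, 1, 1, 1, 2, 2, 2, 2, 2, 2, 2, 2, 2, 2, 2, 2, 2, 2, 2, 2, 2, 2, 2, 2

Explanation: There are 30 irreducibles (= number of conjugacy classes). Their dimensions d_i satisfy sum d_i^2 = |G| = 90: 1 + 1 + 1 + 1 + 1 + 1 + 1 + 1 + 1 + 1 + 4 + 4 + 4 + 4 + 4 + 4 + 4 + 4 + 4 + 4 + 4 + 4 + 4 + 4 + 4 + 4 + 4 + 4 + 4 + 4 = 90. (For the product with Z/5Z: each of the 5 1-dim characters of Z/5Z tensors with each irrep of D_9, giving 5 copies of each D_9-dimension.)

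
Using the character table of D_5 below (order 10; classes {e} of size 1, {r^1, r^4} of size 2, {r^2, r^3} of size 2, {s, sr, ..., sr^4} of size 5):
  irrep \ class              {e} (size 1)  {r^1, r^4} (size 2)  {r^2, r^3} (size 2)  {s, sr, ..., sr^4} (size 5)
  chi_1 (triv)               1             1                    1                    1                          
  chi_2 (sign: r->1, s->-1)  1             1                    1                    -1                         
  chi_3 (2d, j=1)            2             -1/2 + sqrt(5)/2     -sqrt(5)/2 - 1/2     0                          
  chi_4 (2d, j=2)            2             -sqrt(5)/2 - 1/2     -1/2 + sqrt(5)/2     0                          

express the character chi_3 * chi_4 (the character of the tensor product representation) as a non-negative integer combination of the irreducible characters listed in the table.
chi_3 tensor chi_4 = chi_3 + chi_4 (all other irreducibles have multiplicity 0).

Solution. The character of a tensor product is the pointwise product (chi_3 * chi_4)(C) = chi_3(C) * chi_4(C):
  {e}: (2)*(2), {r^1, r^4}: (-1/2 + sqrt(5)/2)*(-sqrt(5)/2 - 1/2), {r^2, r^3}: (-sqrt(5)/2 - 1/2)*(-1/2 + sqrt(5)/2), {s, sr, ..., sr^4}: (0)*(0)
so (chi_3 * chi_4) takes values
  {e} -> 4, {r^1, r^4} -> -1, {r^2, r^3} -> -1, {s, sr, ..., sr^4} -> 0.
Now take the inner product of this character with each irreducible chi from the table, <chi_3*chi_4, chi> = (1/10) sum_C |C| (chi_3*chi_4)(C) conj(chi(C)):
  <chi_3*chi_4, chi_1> = (1/10)[1*(4)*conj(1) + 2*(-1)*conj(1) + 2*(-1)*conj(1) + 5*(0)*conj(1)]
      = (1/10)[(4) + (-2) + (-2) + (0)] = 0/10 = 0
  <chi_3*chi_4, chi_2> = (1/10)[1*(4)*conj(1) + 2*(-1)*conj(1) + 2*(-1)*conj(1) + 5*(0)*conj(-1)]
      = (1/10)[(4) + (-2) + (-2) + (0)] = 0/10 = 0
  <chi_3*chi_4, chi_3> = (1/10)[1*(4)*conj(2) + 2*(-1)*conj(-1/2 + sqrt(5)/2) + 2*(-1)*conj(-sqrt(5)/2 - 1/2) + 5*(0)*conj(0)]
      = (1/10)[(8) + (1 - sqrt(5)) + (1 + sqrt(5)) + (0)] = 10/10 = 1
  <chi_3*chi_4, chi_4> = (1/10)[1*(4)*conj(2) + 2*(-1)*conj(-sqrt(5)/2 - 1/2) + 2*(-1)*conj(-1/2 + sqrt(5)/2) + 5*(0)*conj(0)]
      = (1/10)[(8) + (1 + sqrt(5)) + (1 - sqrt(5)) + (0)] = 10/10 = 1
Hence the multiplicities are chi_3: 1, chi_4: 1. Dimension check: dim(chi_3)*dim(chi_4) = 2*2 = 4 and sum (mult * dim) = 1*2 + 1*2 = 4.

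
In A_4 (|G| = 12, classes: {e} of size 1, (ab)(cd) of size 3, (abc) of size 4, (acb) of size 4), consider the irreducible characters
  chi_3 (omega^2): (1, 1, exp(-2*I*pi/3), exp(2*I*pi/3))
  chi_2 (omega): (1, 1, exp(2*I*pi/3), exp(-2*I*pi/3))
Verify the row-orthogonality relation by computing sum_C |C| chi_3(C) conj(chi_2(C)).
Sum = 0; so <chi_3, chi_2> = 0 (distinct irreducibles are orthogonal).

Reasoning: Compute term by term over conjugacy classes (|C| * chi_3(C) * conj(chi_2(C))):
  1*(1)*conj(1) + 3*(1)*conj(1) + 4*(exp(-2*I*pi/3))*conj(exp(2*I*pi/3)) + 4*(exp(2*I*pi/3))*conj(exp(-2*I*pi/3))
  = (1) + (3) + (4*exp(2*I*pi/3)) + (4*exp(-2*I*pi/3))
  = 0.
(Exp terms are combined using exp(i*s)*conj(exp(i*t)) = exp(i*(s-t)), and sums of them are collapsed using the identity that for every m > 1 the m distinct m-th roots of unity sum to 0, e.g. 1 + exp(2*I*pi/3) + exp(-2*I*pi/3) = 0.)
Dividing by |G| = 12 gives 0/12 = 0, matching the row-orthogonality relation <chi_3, chi_2> = [chi_3 = chi_2].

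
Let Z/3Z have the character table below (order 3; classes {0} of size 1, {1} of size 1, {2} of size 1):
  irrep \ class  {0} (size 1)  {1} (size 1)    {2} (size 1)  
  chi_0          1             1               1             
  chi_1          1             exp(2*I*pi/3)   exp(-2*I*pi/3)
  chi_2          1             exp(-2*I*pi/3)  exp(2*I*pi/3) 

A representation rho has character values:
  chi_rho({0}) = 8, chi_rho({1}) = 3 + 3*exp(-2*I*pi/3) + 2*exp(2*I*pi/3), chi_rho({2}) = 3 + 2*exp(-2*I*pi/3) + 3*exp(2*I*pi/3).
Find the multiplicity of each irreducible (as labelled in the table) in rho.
Multiplicities: chi_0: 3, chi_1: 2, chi_2: 3.

Derivation: Use <chi_rho, chi> = (1/|G|) sum_C |C| * chi_rho(C) * conj(chi(C)) with |G| = 3 for each irreducible chi in the table:
  <chi_rho, chi_0> = (1/3)[1*(8)*conj(1) + 1*(3 + 3*exp(-2*I*pi/3) + 2*exp(2*I*pi/3))*conj(1) + 1*(3 + 2*exp(-2*I*pi/3) + 3*exp(2*I*pi/3))*conj(1)]
      = (1/3)[(8) + (3 + 3*exp(-2*I*pi/3) + 2*exp(2*I*pi/3)) + (3 + 2*exp(-2*I*pi/3) + 3*exp(2*I*pi/3))] = 9/3 = 3
  <chi_rho, chi_1> = (1/3)[1*(8)*conj(1) + 1*(3 + 3*exp(-2*I*pi/3) + 2*exp(2*I*pi/3))*conj(exp(2*I*pi/3)) + 1*(3 + 2*exp(-2*I*pi/3) + 3*exp(2*I*pi/3))*conj(exp(-2*I*pi/3))]
      = (1/3)[(8) + (-1) + (-1)] = 6/3 = 2
  <chi_rho, chi_2> = (1/3)[1*(8)*conj(1) + 1*(3 + 3*exp(-2*I*pi/3) + 2*exp(2*I*pi/3))*conj(exp(-2*I*pi/3)) + 1*(3 + 2*exp(-2*I*pi/3) + 3*exp(2*I*pi/3))*conj(exp(2*I*pi/3))]
      = (1/3)[(8) + (3 + 2*exp(-2*I*pi/3) + 3*exp(2*I*pi/3)) + (3 + 3*exp(-2*I*pi/3) + 2*exp(2*I*pi/3))] = 9/3 = 3
(Exp terms are combined using exp(i*s)*conj(exp(i*t)) = exp(i*(s-t)), and sums of them are collapsed using the identity that for every m > 1 the m distinct m-th roots of unity sum to 0, e.g. 1 + exp(2*I*pi/3) + exp(-2*I*pi/3) = 0.)
Dimension check: dim(rho) = sum (mult * dim) = 3*1 + 2*1 + 3*1 = 8 = chi_rho(e) = 8.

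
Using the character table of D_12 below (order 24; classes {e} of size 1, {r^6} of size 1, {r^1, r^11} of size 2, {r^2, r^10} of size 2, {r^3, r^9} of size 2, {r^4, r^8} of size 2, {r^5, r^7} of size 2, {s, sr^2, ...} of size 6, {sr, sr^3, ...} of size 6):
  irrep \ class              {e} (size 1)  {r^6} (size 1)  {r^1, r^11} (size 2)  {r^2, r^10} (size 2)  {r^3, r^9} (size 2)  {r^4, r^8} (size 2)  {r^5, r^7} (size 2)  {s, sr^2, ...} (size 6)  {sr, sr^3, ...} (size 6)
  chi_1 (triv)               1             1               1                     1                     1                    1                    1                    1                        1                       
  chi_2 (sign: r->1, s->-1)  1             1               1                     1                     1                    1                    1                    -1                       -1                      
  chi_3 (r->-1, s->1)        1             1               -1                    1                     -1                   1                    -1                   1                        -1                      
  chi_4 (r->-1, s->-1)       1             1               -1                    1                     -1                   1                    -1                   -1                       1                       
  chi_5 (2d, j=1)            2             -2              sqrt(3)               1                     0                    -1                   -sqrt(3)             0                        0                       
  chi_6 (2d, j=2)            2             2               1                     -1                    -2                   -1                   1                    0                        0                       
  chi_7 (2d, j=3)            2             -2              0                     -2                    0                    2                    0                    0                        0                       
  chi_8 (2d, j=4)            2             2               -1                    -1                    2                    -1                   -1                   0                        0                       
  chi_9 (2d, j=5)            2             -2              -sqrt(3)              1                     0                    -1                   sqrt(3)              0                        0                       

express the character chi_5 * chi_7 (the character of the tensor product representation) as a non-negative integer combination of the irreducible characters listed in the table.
chi_5 tensor chi_7 = chi_6 + chi_8 (all other irreducibles have multiplicity 0).

Proof sketch: The character of a tensor product is the pointwise product (chi_5 * chi_7)(C) = chi_5(C) * chi_7(C):
  {e}: (2)*(2), {r^6}: (-2)*(-2), {r^1, r^11}: (sqrt(3))*(0), {r^2, r^10}: (1)*(-2), {r^3, r^9}: (0)*(0), {r^4, r^8}: (-1)*(2), {r^5, r^7}: (-sqrt(3))*(0), {s, sr^2, ...}: (0)*(0), {sr, sr^3, ...}: (0)*(0)
so (chi_5 * chi_7) takes values
  {e} -> 4, {r^6} -> 4, {r^1, r^11} -> 0, {r^2, r^10} -> -2, {r^3, r^9} -> 0, {r^4, r^8} -> -2, {r^5, r^7} -> 0, {s, sr^2, ...} -> 0, {sr, sr^3, ...} -> 0.
Now take the inner product of this character with each irreducible chi from the table, <chi_5*chi_7, chi> = (1/24) sum_C |C| (chi_5*chi_7)(C) conj(chi(C)):
  <chi_5*chi_7, chi_1> = (1/24)[1*(4)*conj(1) + 1*(4)*conj(1) + 2*(0)*conj(1) + 2*(-2)*conj(1) + 2*(0)*conj(1) + 2*(-2)*conj(1) + 2*(0)*conj(1) + 6*(0)*conj(1) + 6*(0)*conj(1)]
      = (1/24)[(4) + (4) + (0) + (-4) + (0) + (-4) + (0) + (0) + (0)] = 0/24 = 0
  <chi_5*chi_7, chi_2> = (1/24)[1*(4)*conj(1) + 1*(4)*conj(1) + 2*(0)*conj(1) + 2*(-2)*conj(1) + 2*(0)*conj(1) + 2*(-2)*conj(1) + 2*(0)*conj(1) + 6*(0)*conj(-1) + 6*(0)*conj(-1)]
      = (1/24)[(4) + (4) + (0) + (-4) + (0) + (-4) + (0) + (0) + (0)] = 0/24 = 0
  <chi_5*chi_7, chi_3> = (1/24)[1*(4)*conj(1) + 1*(4)*conj(1) + 2*(0)*conj(-1) + 2*(-2)*conj(1) + 2*(0)*conj(-1) + 2*(-2)*conj(1) + 2*(0)*conj(-1) + 6*(0)*conj(1) + 6*(0)*conj(-1)]
      = (1/24)[(4) + (4) + (0) + (-4) + (0) + (-4) + (0) + (0) + (0)] = 0/24 = 0
  <chi_5*chi_7, chi_4> = (1/24)[1*(4)*conj(1) + 1*(4)*conj(1) + 2*(0)*conj(-1) + 2*(-2)*conj(1) + 2*(0)*conj(-1) + 2*(-2)*conj(1) + 2*(0)*conj(-1) + 6*(0)*conj(-1) + 6*(0)*conj(1)]
      = (1/24)[(4) + (4) + (0) + (-4) + (0) + (-4) + (0) + (0) + (0)] = 0/24 = 0
  <chi_5*chi_7, chi_5> = (1/24)[1*(4)*conj(2) + 1*(4)*conj(-2) + 2*(0)*conj(sqrt(3)) + 2*(-2)*conj(1) + 2*(0)*conj(0) + 2*(-2)*conj(-1) + 2*(0)*conj(-sqrt(3)) + 6*(0)*conj(0) + 6*(0)*conj(0)]
      = (1/24)[(8) + (-8) + (0) + (-4) + (0) + (4) + (0) + (0) + (0)] = 0/24 = 0
  <chi_5*chi_7, chi_6> = (1/24)[1*(4)*conj(2) + 1*(4)*conj(2) + 2*(0)*conj(1) + 2*(-2)*conj(-1) + 2*(0)*conj(-2) + 2*(-2)*conj(-1) + 2*(0)*conj(1) + 6*(0)*conj(0) + 6*(0)*conj(0)]
      = (1/24)[(8) + (8) + (0) + (4) + (0) + (4) + (0) + (0) + (0)] = 24/24 = 1
  <chi_5*chi_7, chi_7> = (1/24)[1*(4)*conj(2) + 1*(4)*conj(-2) + 2*(0)*conj(0) + 2*(-2)*conj(-2) + 2*(0)*conj(0) + 2*(-2)*conj(2) + 2*(0)*conj(0) + 6*(0)*conj(0) + 6*(0)*conj(0)]
      = (1/24)[(8) + (-8) + (0) + (8) + (0) + (-8) + (0) + (0) + (0)] = 0/24 = 0
  <chi_5*chi_7, chi_8> = (1/24)[1*(4)*conj(2) + 1*(4)*conj(2) + 2*(0)*conj(-1) + 2*(-2)*conj(-1) + 2*(0)*conj(2) + 2*(-2)*conj(-1) + 2*(0)*conj(-1) + 6*(0)*conj(0) + 6*(0)*conj(0)]
      = (1/24)[(8) + (8) + (0) + (4) + (0) + (4) + (0) + (0) + (0)] = 24/24 = 1
  <chi_5*chi_7, chi_9> = (1/24)[1*(4)*conj(2) + 1*(4)*conj(-2) + 2*(0)*conj(-sqrt(3)) + 2*(-2)*conj(1) + 2*(0)*conj(0) + 2*(-2)*conj(-1) + 2*(0)*conj(sqrt(3)) + 6*(0)*conj(0) + 6*(0)*conj(0)]
      = (1/24)[(8) + (-8) + (0) + (-4) + (0) + (4) + (0) + (0) + (0)] = 0/24 = 0
Hence the multiplicities are chi_6: 1, chi_8: 1. Dimension check: dim(chi_5)*dim(chi_7) = 2*2 = 4 and sum (mult * dim) = 1*2 + 1*2 = 4.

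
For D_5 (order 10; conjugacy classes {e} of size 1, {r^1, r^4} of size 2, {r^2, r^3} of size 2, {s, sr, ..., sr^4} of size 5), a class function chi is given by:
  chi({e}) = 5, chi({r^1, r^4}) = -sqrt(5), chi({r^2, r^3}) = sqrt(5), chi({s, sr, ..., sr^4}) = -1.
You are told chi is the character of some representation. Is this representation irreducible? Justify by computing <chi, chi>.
Not irreducible (reducible): <chi, chi> = 5 > 1.

Solution. <chi, chi> = (1/|G|) sum_C |C| * |chi(C)|^2 = (1/10)[1*|5|^2 + 2*|-sqrt(5)|^2 + 2*|sqrt(5)|^2 + 5*|-1|^2]
  = (1/10)[(25) + (10) + (10) + (5)] = 50/10 = 5.
A character is irreducible iff <chi, chi> = 1, so this representation is reducible.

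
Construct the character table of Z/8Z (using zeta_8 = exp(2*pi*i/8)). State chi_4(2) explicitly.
Character table of Z/8Z (irreps indexed chi_0,...,chi_7 with chi_k(m) = zeta_8^(k*m), zeta_8 = exp(2*pi*i/8)):
  irrep \ class  {0} (size 1)  {1} (size 1)    {2} (size 1)  {3} (size 1)    {4} (size 1)  {5} (size 1)    {6} (size 1)  {7} (size 1)  
  chi_0          1             1               1             1               1             1               1             1             
  chi_1          1             exp(I*pi/4)     I             exp(3*I*pi/4)   -1            exp(-3*I*pi/4)  -I            exp(-I*pi/4)  
  chi_2          1             I               -1            -I              1             I               -1            -I            
  chi_3          1             exp(3*I*pi/4)   -I            exp(I*pi/4)     -1            exp(-I*pi/4)    I             exp(-3*I*pi/4)
  chi_4          1             -1              1             -1              1             -1              1             -1            
  chi_5          1             exp(-3*I*pi/4)  I             exp(-I*pi/4)    -1            exp(I*pi/4)     -I            exp(3*I*pi/4) 
  chi_6          1             -I              -1            I               1             -I              -1            I             
  chi_7          1             exp(-I*pi/4)    -I            exp(-3*I*pi/4)  -1            exp(3*I*pi/4)   I             exp(I*pi/4)   

Spot check: chi_4(2) = zeta_8^(4*2) = zeta_8^8 = 1.

Justification: Z/8Z is abelian, so all 8 irreducible complex representations are 1-dimensional. They are given by chi_k(m) = zeta_8^(k*m) for k = 0,...,7. Row orthogonality: sum_m chi_k(m) conj(chi_l(m)) = 8 * [k = l].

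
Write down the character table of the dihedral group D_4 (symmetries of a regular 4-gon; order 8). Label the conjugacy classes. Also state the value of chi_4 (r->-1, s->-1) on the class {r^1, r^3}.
Conjugacy classes: {e} of size 1, {r^2} of size 1, {r^1, r^3} of size 2, {s, sr^2, ...} of size 2, {sr, sr^3, ...} of size 2.
Character table:
  irrep \ class              {e} (size 1)  {r^2} (size 1)  {r^1, r^3} (size 2)  {s, sr^2, ...} (size 2)  {sr, sr^3, ...} (size 2)
  chi_1 (triv)               1             1               1                    1                        1                       
  chi_2 (sign: r->1, s->-1)  1             1               1                    -1                       -1                      
  chi_3 (r->-1, s->1)        1             1               -1                   1                        -1                      
  chi_4 (r->-1, s->-1)       1             1               -1                   -1                       1                       
  chi_5 (2d, j=1)            2             -2              0                    0                        0                       

Spot check: chi_4 (r->-1, s->-1) on {r^1, r^3} = -1.

Solution. D_4 has order 2*4 = 8 with 5 conjugacy classes, hence 5 irreducibles. Sum of squared dims 1 + 1 + 1 + 1 + 4 = 8 = |G|. Linear characters come from the abelianisation; the 2-dimensional irreps have character r^k -> 2*cos(2*pi*j*k/4), reflections -> 0.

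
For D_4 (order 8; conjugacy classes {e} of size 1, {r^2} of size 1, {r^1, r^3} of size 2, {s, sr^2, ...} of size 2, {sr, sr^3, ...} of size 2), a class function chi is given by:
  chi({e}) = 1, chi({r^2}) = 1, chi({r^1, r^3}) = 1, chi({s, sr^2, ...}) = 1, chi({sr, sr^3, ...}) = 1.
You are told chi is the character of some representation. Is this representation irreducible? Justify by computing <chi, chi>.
Irreducible: <chi, chi> = 1.

Argument: <chi, chi> = (1/|G|) sum_C |C| * |chi(C)|^2 = (1/8)[1*|1|^2 + 1*|1|^2 + 2*|1|^2 + 2*|1|^2 + 2*|1|^2]
  = (1/8)[(1) + (1) + (2) + (2) + (2)] = 8/8 = 1.
A character is irreducible iff <chi, chi> = 1, so this representation is irreducible.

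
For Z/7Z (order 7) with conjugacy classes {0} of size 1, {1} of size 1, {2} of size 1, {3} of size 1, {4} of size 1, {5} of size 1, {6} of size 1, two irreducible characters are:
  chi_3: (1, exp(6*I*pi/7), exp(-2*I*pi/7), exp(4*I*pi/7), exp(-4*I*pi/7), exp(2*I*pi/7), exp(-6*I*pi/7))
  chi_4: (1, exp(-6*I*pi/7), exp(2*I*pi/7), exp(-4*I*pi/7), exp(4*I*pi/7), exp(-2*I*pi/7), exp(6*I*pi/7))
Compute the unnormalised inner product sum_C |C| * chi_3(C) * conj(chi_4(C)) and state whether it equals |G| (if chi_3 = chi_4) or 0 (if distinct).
Sum = 0; so <chi_3, chi_4> = 0 (distinct irreducibles are orthogonal).

Why: Compute term by term over conjugacy classes (|C| * chi_3(C) * conj(chi_4(C))):
  1*(1)*conj(1) + 1*(exp(6*I*pi/7))*conj(exp(-6*I*pi/7)) + 1*(exp(-2*I*pi/7))*conj(exp(2*I*pi/7)) + 1*(exp(4*I*pi/7))*conj(exp(-4*I*pi/7)) + 1*(exp(-4*I*pi/7))*conj(exp(4*I*pi/7)) + 1*(exp(2*I*pi/7))*conj(exp(-2*I*pi/7)) + 1*(exp(-6*I*pi/7))*conj(exp(6*I*pi/7))
  = (1) + (exp(-2*I*pi/7)) + (exp(-4*I*pi/7)) + (exp(-6*I*pi/7)) + (exp(6*I*pi/7)) + (exp(4*I*pi/7)) + (exp(2*I*pi/7))
  = 0.
(Exp terms are combined using exp(i*s)*conj(exp(i*t)) = exp(i*(s-t)), and sums of them are collapsed using the identity that for every m > 1 the m distinct m-th roots of unity sum to 0, e.g. 1 + exp(2*I*pi/3) + exp(-2*I*pi/3) = 0.)
Dividing by |G| = 7 gives 0/7 = 0, matching the row-orthogonality relation <chi_3, chi_4> = [chi_3 = chi_4].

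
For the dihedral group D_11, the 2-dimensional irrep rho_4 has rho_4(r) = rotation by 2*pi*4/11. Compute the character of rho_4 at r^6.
chi_{rho_4}(r^6) = 2*cos(2*pi*4*6/11) = 2*cos(48*pi/11)

Why: rho_4(r^6) is rotation by angle 2*pi*4*6/11, whose trace is 2*cos(2*pi*4*6/11) = 2*cos(48*pi/11).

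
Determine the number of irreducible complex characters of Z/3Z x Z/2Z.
6

Argument: The number of irreducible complex representations of a finite group equals its number of conjugacy classes. Z/3Z x Z/2Z is abelian of order 6, so every element is its own conjugacy class: 6 classes, so Z/3Z x Z/2Z (order 6) has exactly 6 irreducible complex representations.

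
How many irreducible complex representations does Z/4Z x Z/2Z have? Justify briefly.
8

Details: The number of irreducible complex representations of a finite group equals its number of conjugacy classes. Z/4Z x Z/2Z is abelian of order 8, so every element is its own conjugacy class: 8 classes, so Z/4Z x Z/2Z (order 8) has exactly 8 irreducible complex representations.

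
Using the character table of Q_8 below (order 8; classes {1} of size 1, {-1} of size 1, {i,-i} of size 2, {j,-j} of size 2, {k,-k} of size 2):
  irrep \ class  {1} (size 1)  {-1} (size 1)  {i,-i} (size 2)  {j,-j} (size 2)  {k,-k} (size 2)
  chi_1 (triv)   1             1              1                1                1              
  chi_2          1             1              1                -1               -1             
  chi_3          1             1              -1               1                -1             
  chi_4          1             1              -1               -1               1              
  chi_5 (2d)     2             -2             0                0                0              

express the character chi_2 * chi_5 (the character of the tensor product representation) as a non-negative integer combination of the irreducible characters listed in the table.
chi_2 tensor chi_5 = chi_5 (all other irreducibles have multiplicity 0).

Working: The character of a tensor product is the pointwise product (chi_2 * chi_5)(C) = chi_2(C) * chi_5(C):
  {1}: (1)*(2), {-1}: (1)*(-2), {i,-i}: (1)*(0), {j,-j}: (-1)*(0), {k,-k}: (-1)*(0)
so (chi_2 * chi_5) takes values
  {1} -> 2, {-1} -> -2, {i,-i} -> 0, {j,-j} -> 0, {k,-k} -> 0.
Now take the inner product of this character with each irreducible chi from the table, <chi_2*chi_5, chi> = (1/8) sum_C |C| (chi_2*chi_5)(C) conj(chi(C)):
  <chi_2*chi_5, chi_1> = (1/8)[1*(2)*conj(1) + 1*(-2)*conj(1) + 2*(0)*conj(1) + 2*(0)*conj(1) + 2*(0)*conj(1)]
      = (1/8)[(2) + (-2) + (0) + (0) + (0)] = 0/8 = 0
  <chi_2*chi_5, chi_2> = (1/8)[1*(2)*conj(1) + 1*(-2)*conj(1) + 2*(0)*conj(1) + 2*(0)*conj(-1) + 2*(0)*conj(-1)]
      = (1/8)[(2) + (-2) + (0) + (0) + (0)] = 0/8 = 0
  <chi_2*chi_5, chi_3> = (1/8)[1*(2)*conj(1) + 1*(-2)*conj(1) + 2*(0)*conj(-1) + 2*(0)*conj(1) + 2*(0)*conj(-1)]
      = (1/8)[(2) + (-2) + (0) + (0) + (0)] = 0/8 = 0
  <chi_2*chi_5, chi_4> = (1/8)[1*(2)*conj(1) + 1*(-2)*conj(1) + 2*(0)*conj(-1) + 2*(0)*conj(-1) + 2*(0)*conj(1)]
      = (1/8)[(2) + (-2) + (0) + (0) + (0)] = 0/8 = 0
  <chi_2*chi_5, chi_5> = (1/8)[1*(2)*conj(2) + 1*(-2)*conj(-2) + 2*(0)*conj(0) + 2*(0)*conj(0) + 2*(0)*conj(0)]
      = (1/8)[(4) + (4) + (0) + (0) + (0)] = 8/8 = 1
Hence the multiplicities are chi_5: 1. Dimension check: dim(chi_2)*dim(chi_5) = 1*2 = 2 and sum (mult * dim) = 1*2 = 2.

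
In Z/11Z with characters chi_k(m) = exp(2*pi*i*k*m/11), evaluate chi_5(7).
chi_5(7) = zeta_11^35 = exp(4*I*pi/11)

Derivation: chi_5(7) = zeta_11^(5*7) = zeta_11^35. Since zeta_11^11 = 1, this equals zeta_11^2 = exp(2*pi*i*2/11) = exp(4*I*pi/11).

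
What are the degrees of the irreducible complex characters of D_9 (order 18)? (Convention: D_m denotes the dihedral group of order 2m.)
Dimensions: 1, 1, 2, 2, 2, 2

Derivation: There are 6 irreducibles (= number of conjugacy classes). Their dimensions d_i satisfy sum d_i^2 = |G| = 18: 1 + 1 + 4 + 4 + 4 + 4 = 18.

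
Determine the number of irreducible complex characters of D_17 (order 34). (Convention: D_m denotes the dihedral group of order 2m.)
10

Derivation: The number of irreducible complex representations of a finite group equals its number of conjugacy classes. D_17 has 10 conjugacy classes ((n+3)/2 for n odd), so D_17 (order 34) has exactly 10 irreducible complex representations.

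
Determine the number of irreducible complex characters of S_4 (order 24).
5

Proof sketch: The number of irreducible complex representations of a finite group equals its number of conjugacy classes. Conjugacy classes in S_4 correspond to cycle types, i.e. partitions of 4; there are p(4) = 5 of them, so S_4 (order 24) has exactly 5 irreducible complex representations.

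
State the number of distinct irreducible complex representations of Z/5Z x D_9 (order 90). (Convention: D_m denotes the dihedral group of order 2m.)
30

Derivation: The number of irreducible complex representations of a finite group equals its number of conjugacy classes. For a direct product, #classes(G x H) = #classes(G) * #classes(H). Z/5Z has 5 classes (abelian), D_9 has 6 classes, so 5 * 6 = 30, so Z/5Z x D_9 (order 90) has exactly 30 irreducible complex representations.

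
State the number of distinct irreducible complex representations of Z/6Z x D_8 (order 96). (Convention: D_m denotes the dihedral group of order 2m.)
42

Details: The number of irreducible complex representations of a finite group equals its number of conjugacy classes. For a direct product, #classes(G x H) = #classes(G) * #classes(H). Z/6Z has 6 classes (abelian), D_8 has 7 classes, so 6 * 7 = 42, so Z/6Z x D_8 (order 96) has exactly 42 irreducible complex representations.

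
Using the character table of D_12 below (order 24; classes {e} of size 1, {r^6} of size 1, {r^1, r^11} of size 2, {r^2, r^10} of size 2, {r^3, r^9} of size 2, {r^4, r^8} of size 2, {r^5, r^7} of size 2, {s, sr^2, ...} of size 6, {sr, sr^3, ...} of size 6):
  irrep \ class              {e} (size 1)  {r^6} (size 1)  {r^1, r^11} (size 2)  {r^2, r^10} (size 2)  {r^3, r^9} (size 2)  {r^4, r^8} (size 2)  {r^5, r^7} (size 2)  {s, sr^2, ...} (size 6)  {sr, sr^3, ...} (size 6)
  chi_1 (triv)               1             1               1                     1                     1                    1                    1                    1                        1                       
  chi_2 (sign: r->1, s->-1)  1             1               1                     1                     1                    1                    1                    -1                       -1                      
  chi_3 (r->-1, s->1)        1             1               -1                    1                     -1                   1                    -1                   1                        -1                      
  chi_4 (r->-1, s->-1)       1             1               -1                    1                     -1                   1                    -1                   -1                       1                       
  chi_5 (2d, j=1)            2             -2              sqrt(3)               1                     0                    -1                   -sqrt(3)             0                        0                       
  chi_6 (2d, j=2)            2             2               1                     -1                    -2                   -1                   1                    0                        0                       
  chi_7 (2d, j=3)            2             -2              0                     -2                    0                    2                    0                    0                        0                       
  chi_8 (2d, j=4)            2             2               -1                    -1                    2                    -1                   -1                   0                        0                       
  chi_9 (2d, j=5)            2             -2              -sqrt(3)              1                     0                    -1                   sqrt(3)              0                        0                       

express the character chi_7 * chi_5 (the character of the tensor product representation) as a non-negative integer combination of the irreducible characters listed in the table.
chi_7 tensor chi_5 = chi_6 + chi_8 (all other irreducibles have multiplicity 0).

Proof sketch: The character of a tensor product is the pointwise product (chi_7 * chi_5)(C) = chi_7(C) * chi_5(C):
  {e}: (2)*(2), {r^6}: (-2)*(-2), {r^1, r^11}: (0)*(sqrt(3)), {r^2, r^10}: (-2)*(1), {r^3, r^9}: (0)*(0), {r^4, r^8}: (2)*(-1), {r^5, r^7}: (0)*(-sqrt(3)), {s, sr^2, ...}: (0)*(0), {sr, sr^3, ...}: (0)*(0)
so (chi_7 * chi_5) takes values
  {e} -> 4, {r^6} -> 4, {r^1, r^11} -> 0, {r^2, r^10} -> -2, {r^3, r^9} -> 0, {r^4, r^8} -> -2, {r^5, r^7} -> 0, {s, sr^2, ...} -> 0, {sr, sr^3, ...} -> 0.
Now take the inner product of this character with each irreducible chi from the table, <chi_7*chi_5, chi> = (1/24) sum_C |C| (chi_7*chi_5)(C) conj(chi(C)):
  <chi_7*chi_5, chi_1> = (1/24)[1*(4)*conj(1) + 1*(4)*conj(1) + 2*(0)*conj(1) + 2*(-2)*conj(1) + 2*(0)*conj(1) + 2*(-2)*conj(1) + 2*(0)*conj(1) + 6*(0)*conj(1) + 6*(0)*conj(1)]
      = (1/24)[(4) + (4) + (0) + (-4) + (0) + (-4) + (0) + (0) + (0)] = 0/24 = 0
  <chi_7*chi_5, chi_2> = (1/24)[1*(4)*conj(1) + 1*(4)*conj(1) + 2*(0)*conj(1) + 2*(-2)*conj(1) + 2*(0)*conj(1) + 2*(-2)*conj(1) + 2*(0)*conj(1) + 6*(0)*conj(-1) + 6*(0)*conj(-1)]
      = (1/24)[(4) + (4) + (0) + (-4) + (0) + (-4) + (0) + (0) + (0)] = 0/24 = 0
  <chi_7*chi_5, chi_3> = (1/24)[1*(4)*conj(1) + 1*(4)*conj(1) + 2*(0)*conj(-1) + 2*(-2)*conj(1) + 2*(0)*conj(-1) + 2*(-2)*conj(1) + 2*(0)*conj(-1) + 6*(0)*conj(1) + 6*(0)*conj(-1)]
      = (1/24)[(4) + (4) + (0) + (-4) + (0) + (-4) + (0) + (0) + (0)] = 0/24 = 0
  <chi_7*chi_5, chi_4> = (1/24)[1*(4)*conj(1) + 1*(4)*conj(1) + 2*(0)*conj(-1) + 2*(-2)*conj(1) + 2*(0)*conj(-1) + 2*(-2)*conj(1) + 2*(0)*conj(-1) + 6*(0)*conj(-1) + 6*(0)*conj(1)]
      = (1/24)[(4) + (4) + (0) + (-4) + (0) + (-4) + (0) + (0) + (0)] = 0/24 = 0
  <chi_7*chi_5, chi_5> = (1/24)[1*(4)*conj(2) + 1*(4)*conj(-2) + 2*(0)*conj(sqrt(3)) + 2*(-2)*conj(1) + 2*(0)*conj(0) + 2*(-2)*conj(-1) + 2*(0)*conj(-sqrt(3)) + 6*(0)*conj(0) + 6*(0)*conj(0)]
      = (1/24)[(8) + (-8) + (0) + (-4) + (0) + (4) + (0) + (0) + (0)] = 0/24 = 0
  <chi_7*chi_5, chi_6> = (1/24)[1*(4)*conj(2) + 1*(4)*conj(2) + 2*(0)*conj(1) + 2*(-2)*conj(-1) + 2*(0)*conj(-2) + 2*(-2)*conj(-1) + 2*(0)*conj(1) + 6*(0)*conj(0) + 6*(0)*conj(0)]
      = (1/24)[(8) + (8) + (0) + (4) + (0) + (4) + (0) + (0) + (0)] = 24/24 = 1
  <chi_7*chi_5, chi_7> = (1/24)[1*(4)*conj(2) + 1*(4)*conj(-2) + 2*(0)*conj(0) + 2*(-2)*conj(-2) + 2*(0)*conj(0) + 2*(-2)*conj(2) + 2*(0)*conj(0) + 6*(0)*conj(0) + 6*(0)*conj(0)]
      = (1/24)[(8) + (-8) + (0) + (8) + (0) + (-8) + (0) + (0) + (0)] = 0/24 = 0
  <chi_7*chi_5, chi_8> = (1/24)[1*(4)*conj(2) + 1*(4)*conj(2) + 2*(0)*conj(-1) + 2*(-2)*conj(-1) + 2*(0)*conj(2) + 2*(-2)*conj(-1) + 2*(0)*conj(-1) + 6*(0)*conj(0) + 6*(0)*conj(0)]
      = (1/24)[(8) + (8) + (0) + (4) + (0) + (4) + (0) + (0) + (0)] = 24/24 = 1
  <chi_7*chi_5, chi_9> = (1/24)[1*(4)*conj(2) + 1*(4)*conj(-2) + 2*(0)*conj(-sqrt(3)) + 2*(-2)*conj(1) + 2*(0)*conj(0) + 2*(-2)*conj(-1) + 2*(0)*conj(sqrt(3)) + 6*(0)*conj(0) + 6*(0)*conj(0)]
      = (1/24)[(8) + (-8) + (0) + (-4) + (0) + (4) + (0) + (0) + (0)] = 0/24 = 0
Hence the multiplicities are chi_6: 1, chi_8: 1. Dimension check: dim(chi_7)*dim(chi_5) = 2*2 = 4 and sum (mult * dim) = 1*2 + 1*2 = 4.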